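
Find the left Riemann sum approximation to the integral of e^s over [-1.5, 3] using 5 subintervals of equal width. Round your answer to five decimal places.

Δs = (3 − (-1.5))/5 = 0.9.
Left endpoints: -1.5, -0.6, 0.3, 1.2, 2.1.
f(-1.5) ≈ 0.22313, f(-0.6) ≈ 0.54881, f(0.3) ≈ 1.34986, f(1.2) ≈ 3.32012, f(2.1) ≈ 8.16617.
Sum = Δs · [f(-1.5) + f(-0.6) + f(0.3) + f(1.2) + f(2.1)].
Sum ≈ 12.24728.

12.24728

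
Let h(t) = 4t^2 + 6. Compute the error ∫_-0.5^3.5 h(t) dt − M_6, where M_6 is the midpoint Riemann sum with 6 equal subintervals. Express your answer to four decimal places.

Exact integral: ∫_-0.5^3.5 h(t) dt ≈ 81.333333.
M_6 ≈ 80.740741.
Error ≈ 81.333333 − 80.740741 ≈ 0.5926.

0.5926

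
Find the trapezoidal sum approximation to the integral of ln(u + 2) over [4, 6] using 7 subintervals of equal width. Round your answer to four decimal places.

3.8847

Δu = (6 − 4)/7 = 2/7.
f(4) ≈ 1.7918, f(30/7) ≈ 1.8383, f(32/7) ≈ 1.8827, f(34/7) ≈ 1.9253, f(36/7) ≈ 1.9661, f(38/7) ≈ 2.0053, f(40/7) ≈ 2.0431, f(6) ≈ 2.0794.
T_7 = (Δu/2)·[f(u_0) + 2f(u_1) + ... + 2f(u_{6}) + f(u_7)].
Sum ≈ 3.8847.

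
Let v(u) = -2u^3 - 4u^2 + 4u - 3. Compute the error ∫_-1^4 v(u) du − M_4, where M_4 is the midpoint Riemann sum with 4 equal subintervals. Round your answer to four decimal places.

Exact integral: ∫_-1^4 v(u) du ≈ -199.166667.
M_4 = -190.703125.
Error ≈ -199.166667 − (-190.703125) ≈ -8.4635.

-8.4635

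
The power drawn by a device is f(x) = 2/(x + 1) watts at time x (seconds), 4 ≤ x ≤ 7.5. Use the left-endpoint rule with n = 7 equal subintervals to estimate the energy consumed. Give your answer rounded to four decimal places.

Δx = (7.5 − 4)/7 = 0.5.
Left endpoints: 4, 4.5, 5, 5.5, 6, 6.5, 7.
f(4) = 0.4, f(4.5) = 4/11, f(5) = 1/3, f(5.5) = 4/13, f(6) = 2/7, f(6.5) = 4/15, f(7) = 0.25.
Sum = Δx · [f(4) + f(4.5) + f(5) + ...].
Sum ≈ 1.1035.

1.1035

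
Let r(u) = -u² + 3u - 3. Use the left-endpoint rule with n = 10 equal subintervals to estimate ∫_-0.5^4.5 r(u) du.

Δu = (4.5 − (-0.5))/10 = 0.5.
Left endpoints: -0.5, 0, 0.5, 1, 1.5, 2, 2.5, 3, 3.5, 4.
r(-0.5) = -4.75, r(0) = -3, r(0.5) = -1.75, r(1) = -1, r(1.5) = -0.75, r(2) = -1, r(2.5) = -1.75, r(3) = -3, r(3.5) = -4.75, r(4) = -7.
Sum = Δu · [r(-0.5) + r(0) + r(0.5) + ...].
Sum = -14.375.

-14.375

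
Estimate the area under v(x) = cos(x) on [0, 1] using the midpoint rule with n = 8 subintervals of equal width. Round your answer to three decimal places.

Δx = (1 − 0)/8 = 0.125.
Midpoints: 0.0625, 0.1875, 0.3125, 0.4375, 0.5625, 0.6875, 0.8125, 0.9375.
v(0.0625) ≈ 0.998, v(0.1875) ≈ 0.982, v(0.3125) ≈ 0.952, v(0.4375) ≈ 0.906, v(0.5625) ≈ 0.846, v(0.6875) ≈ 0.773, v(0.8125) ≈ 0.688, v(0.9375) ≈ 0.592.
Sum = Δx · [v(0.0625) + v(0.1875) + v(0.3125) + ...].
Sum ≈ 0.842.

0.842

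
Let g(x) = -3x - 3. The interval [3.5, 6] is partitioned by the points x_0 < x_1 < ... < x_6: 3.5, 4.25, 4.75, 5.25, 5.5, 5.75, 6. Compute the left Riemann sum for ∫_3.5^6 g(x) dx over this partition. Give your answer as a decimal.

-41.25

Subinterval widths: 0.75, 0.5, 0.5, 0.25, 0.25, 0.25.
Left endpoints: 3.5, 4.25, 4.75, 5.25, 5.5, 5.75.
g(3.5) = -13.5, g(4.25) = -15.75, g(4.75) = -17.25, g(5.25) = -18.75, g(5.5) = -19.5, g(5.75) = -20.25.
Sum = Σ Δx_i · g(x_i).
Sum = -41.25.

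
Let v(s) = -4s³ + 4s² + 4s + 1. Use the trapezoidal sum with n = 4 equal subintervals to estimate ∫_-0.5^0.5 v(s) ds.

1.375

Δs = (0.5 − (-0.5))/4 = 0.25.
v(-0.5) = 0.5, v(-0.25) = 0.3125, v(0) = 1, v(0.25) = 2.1875, v(0.5) = 3.5.
T_4 = (Δs/2)·[v(s_0) + 2v(s_1) + 2v(s_2) + 2v(s_3) + v(s_4)].
Sum = 1.375.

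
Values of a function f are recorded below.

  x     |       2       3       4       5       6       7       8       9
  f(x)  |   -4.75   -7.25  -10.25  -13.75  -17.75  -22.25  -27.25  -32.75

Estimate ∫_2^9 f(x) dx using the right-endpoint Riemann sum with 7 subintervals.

-131.25

Δx = 1.
Sum = 1·[(-7.25) + (-10.25) + (-13.75) + (-17.75) + (-22.25) + (-27.25) + (-32.75)] = -131.25.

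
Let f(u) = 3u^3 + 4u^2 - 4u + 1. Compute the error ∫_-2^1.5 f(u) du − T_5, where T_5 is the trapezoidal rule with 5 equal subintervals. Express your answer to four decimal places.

Exact integral: ∫_-2^1.5 f(u) du ≈ 13.963542.
T_5 = 14.46375.
Error ≈ 13.963542 − 14.46375 ≈ -0.5002.

-0.5002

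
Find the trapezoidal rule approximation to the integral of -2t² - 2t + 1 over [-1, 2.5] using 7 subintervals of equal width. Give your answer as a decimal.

-13.125

Δt = (2.5 − (-1))/7 = 0.5.
f(-1) = 1, f(-0.5) = 1.5, f(0) = 1, f(0.5) = -0.5, f(1) = -3, f(1.5) = -6.5, f(2) = -11, f(2.5) = -16.5.
T_7 = (Δt/2)·[f(t_0) + 2f(t_1) + ... + 2f(t_{6}) + f(t_7)].
Sum = -13.125.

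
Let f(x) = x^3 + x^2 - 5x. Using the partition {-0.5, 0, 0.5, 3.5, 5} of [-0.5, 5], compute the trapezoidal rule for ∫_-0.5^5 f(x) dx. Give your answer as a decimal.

175.34375

Subinterval widths: 0.5, 0.5, 3, 1.5.
f(-0.5) = 2.625, f(0) = 0, f(0.5) = -2.125, f(3.5) = 37.625, f(5) = 125.
On each subinterval the trapezoid contributes (Δx_i/2)·[f(x_{i-1}) + f(x_i)].
Sum = 175.34375.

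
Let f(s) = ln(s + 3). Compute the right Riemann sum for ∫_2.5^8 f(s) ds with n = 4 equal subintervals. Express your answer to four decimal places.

11.9630

Δs = (8 − 2.5)/4 = 1.375.
Right endpoints: 3.875, 5.25, 6.625, 8.
f(3.875) ≈ 1.9279, f(5.25) ≈ 2.1102, f(6.625) ≈ 2.2644, f(8) ≈ 2.3979.
Sum = Δs · [f(3.875) + f(5.25) + f(6.625) + f(8)].
Sum ≈ 11.9630.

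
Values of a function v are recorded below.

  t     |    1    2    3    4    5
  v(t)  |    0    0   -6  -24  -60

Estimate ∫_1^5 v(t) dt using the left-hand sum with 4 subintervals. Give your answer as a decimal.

Δt = 1.
Sum = 1·[0 + 0 + (-6) + (-24)] = -30.

-30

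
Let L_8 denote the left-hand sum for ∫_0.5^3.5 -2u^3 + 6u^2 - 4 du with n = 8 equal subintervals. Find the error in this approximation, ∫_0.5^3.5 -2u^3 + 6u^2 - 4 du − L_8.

-2.109375

Exact integral: ∫_0.5^3.5 f(u) du = -1.5.
L_8 = 0.609375.
Error = -1.5 − 0.609375 = -2.109375.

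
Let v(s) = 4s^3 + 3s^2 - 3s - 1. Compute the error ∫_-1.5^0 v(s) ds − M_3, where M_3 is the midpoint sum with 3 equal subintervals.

Exact integral: ∫_-1.5^0 v(s) ds = 0.1875.
M_3 = 0.375.
Error = 0.1875 − 0.375 = -0.1875.

-0.1875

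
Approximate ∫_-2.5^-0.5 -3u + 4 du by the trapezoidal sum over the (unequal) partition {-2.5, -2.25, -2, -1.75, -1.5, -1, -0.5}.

Subinterval widths: 0.25, 0.25, 0.25, 0.25, 0.5, 0.5.
f(-2.5) = 11.5, f(-2.25) = 10.75, f(-2) = 10, f(-1.75) = 9.25, f(-1.5) = 8.5, f(-1) = 7, f(-0.5) = 5.5.
On each subinterval the trapezoid contributes (Δu_i/2)·[f(u_{i-1}) + f(u_i)].
Sum = 17.

17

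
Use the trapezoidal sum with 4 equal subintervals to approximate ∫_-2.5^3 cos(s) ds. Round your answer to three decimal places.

0.619

Δs = (3 − (-2.5))/4 = 1.375.
f(-2.5) ≈ -0.801, f(-1.125) ≈ 0.431, f(0.25) ≈ 0.969, f(1.625) ≈ -0.054, f(3) ≈ -0.990.
T_4 = (Δs/2)·[f(s_0) + 2f(s_1) + 2f(s_2) + 2f(s_3) + f(s_4)].
Sum ≈ 0.619.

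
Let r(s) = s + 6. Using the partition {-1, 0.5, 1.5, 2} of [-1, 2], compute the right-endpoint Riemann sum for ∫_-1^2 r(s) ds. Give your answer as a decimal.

21.25

Subinterval widths: 1.5, 1, 0.5.
Right endpoints: 0.5, 1.5, 2.
r(0.5) = 6.5, r(1.5) = 7.5, r(2) = 8.
Sum = Σ Δs_i · r(s_i).
Sum = 21.25.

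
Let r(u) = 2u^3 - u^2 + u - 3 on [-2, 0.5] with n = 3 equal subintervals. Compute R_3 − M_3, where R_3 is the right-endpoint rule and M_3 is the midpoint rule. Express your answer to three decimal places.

6.988

R_3 ≈ -12.26852.
M_3 ≈ -19.25637.
R_3 − M_3 ≈ 6.988.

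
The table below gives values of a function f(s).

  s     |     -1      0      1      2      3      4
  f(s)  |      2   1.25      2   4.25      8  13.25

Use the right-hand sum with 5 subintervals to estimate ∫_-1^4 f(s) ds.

28.75

Δs = 1.
Sum = 1·[1.25 + 2 + 4.25 + 8 + 13.25] = 28.75.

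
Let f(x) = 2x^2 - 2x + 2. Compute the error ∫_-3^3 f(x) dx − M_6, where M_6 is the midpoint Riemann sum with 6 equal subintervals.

Exact integral: ∫_-3^3 f(x) dx = 48.
M_6 = 47.
Error = 48 − 47 = 1.

1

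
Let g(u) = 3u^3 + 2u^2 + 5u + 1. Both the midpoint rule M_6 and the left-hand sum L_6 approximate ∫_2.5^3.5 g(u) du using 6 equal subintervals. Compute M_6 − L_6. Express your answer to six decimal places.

8.027778

M_6 ≈ 117.34953704.
L_6 ≈ 109.32175926.
M_6 − L_6 ≈ 8.027778.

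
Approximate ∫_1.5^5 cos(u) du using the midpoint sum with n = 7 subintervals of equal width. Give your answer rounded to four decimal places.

Δu = (5 − 1.5)/7 = 0.5.
Midpoints: 1.75, 2.25, 2.75, 3.25, 3.75, 4.25, 4.75.
f(1.75) ≈ -0.1782, f(2.25) ≈ -0.6282, f(2.75) ≈ -0.9243, f(3.25) ≈ -0.9941, f(3.75) ≈ -0.8206, f(4.25) ≈ -0.4461, f(4.75) ≈ 0.0376.
Sum = Δu · [f(1.75) + f(2.25) + f(2.75) + ...].
Sum ≈ -1.9769.

-1.9769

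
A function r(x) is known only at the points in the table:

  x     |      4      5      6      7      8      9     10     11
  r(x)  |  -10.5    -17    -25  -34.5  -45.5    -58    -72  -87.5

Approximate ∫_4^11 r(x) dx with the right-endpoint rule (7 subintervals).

-339.5

Δx = 1.
Sum = 1·[(-17) + (-25) + (-34.5) + (-45.5) + (-58) + (-72) + (-87.5)] = -339.5.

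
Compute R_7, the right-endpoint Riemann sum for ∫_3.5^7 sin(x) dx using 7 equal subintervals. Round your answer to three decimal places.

-1.403

Δx = (7 − 3.5)/7 = 0.5.
Right endpoints: 4, 4.5, 5, 5.5, 6, 6.5, 7.
f(4) ≈ -0.757, f(4.5) ≈ -0.978, f(5) ≈ -0.959, f(5.5) ≈ -0.706, f(6) ≈ -0.279, f(6.5) ≈ 0.215, f(7) ≈ 0.657.
Sum = Δx · [f(4) + f(4.5) + f(5) + ...].
Sum ≈ -1.403.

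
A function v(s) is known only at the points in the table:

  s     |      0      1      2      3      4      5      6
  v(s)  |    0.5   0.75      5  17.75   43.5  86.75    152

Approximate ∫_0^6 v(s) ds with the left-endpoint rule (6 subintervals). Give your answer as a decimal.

Δs = 1.
Sum = 1·[0.5 + 0.75 + 5 + 17.75 + 43.5 + 86.75] = 154.25.

154.25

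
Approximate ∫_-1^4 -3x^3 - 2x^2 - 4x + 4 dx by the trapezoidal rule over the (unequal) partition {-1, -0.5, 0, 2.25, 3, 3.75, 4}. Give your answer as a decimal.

Subinterval widths: 0.5, 0.5, 2.25, 0.75, 0.75, 0.25.
f(-1) = 9, f(-0.5) = 5.875, f(0) = 4, f(2.25) = -49.296875, f(3) = -107, f(3.75) = -197.328125, f(4) = -236.
On each subinterval the trapezoid contributes (Δx_i/2)·[f(x_{i-1}) + f(x_i)].
Sum = -271.671875.

-271.671875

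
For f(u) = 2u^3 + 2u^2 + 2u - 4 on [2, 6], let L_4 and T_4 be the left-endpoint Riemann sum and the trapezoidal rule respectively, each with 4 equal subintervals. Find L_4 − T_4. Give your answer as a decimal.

L_4 = 568.
T_4 = 812.
L_4 − T_4 = -244.

-244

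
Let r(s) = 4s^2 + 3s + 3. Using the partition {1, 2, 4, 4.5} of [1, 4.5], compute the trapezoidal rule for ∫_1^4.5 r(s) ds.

165.625

Subinterval widths: 1, 2, 0.5.
r(1) = 10, r(2) = 25, r(4) = 79, r(4.5) = 97.5.
On each subinterval the trapezoid contributes (Δs_i/2)·[r(s_{i-1}) + r(s_i)].
Sum = 165.625.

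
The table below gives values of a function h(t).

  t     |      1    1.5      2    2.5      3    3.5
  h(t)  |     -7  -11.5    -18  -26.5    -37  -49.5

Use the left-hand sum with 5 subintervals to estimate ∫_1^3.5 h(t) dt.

Δt = 0.5.
Sum = 0.5·[(-7) + (-11.5) + (-18) + (-26.5) + (-37)] = -50.

-50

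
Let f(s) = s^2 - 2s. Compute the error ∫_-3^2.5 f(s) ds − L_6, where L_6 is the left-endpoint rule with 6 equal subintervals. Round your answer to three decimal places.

-7.072

Exact integral: ∫_-3^2.5 f(s) ds ≈ 16.95833.
L_6 ≈ 24.03067.
Error ≈ 16.95833 − 24.03067 ≈ -7.072.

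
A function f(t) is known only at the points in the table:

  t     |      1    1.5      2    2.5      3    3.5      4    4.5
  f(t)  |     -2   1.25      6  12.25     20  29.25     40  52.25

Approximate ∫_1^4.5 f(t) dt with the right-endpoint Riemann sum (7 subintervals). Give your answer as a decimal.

80.5

Δt = 0.5.
Sum = 0.5·[1.25 + 6 + 12.25 + 20 + 29.25 + 40 + 52.25] = 80.5.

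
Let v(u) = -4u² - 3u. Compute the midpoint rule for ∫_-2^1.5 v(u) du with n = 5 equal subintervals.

-11.97

Δu = (1.5 − (-2))/5 = 0.7.
Midpoints: -1.65, -0.95, -0.25, 0.45, 1.15.
v(-1.65) = -5.94, v(-0.95) = -0.76, v(-0.25) = 0.5, v(0.45) = -2.16, v(1.15) = -8.74.
Sum = Δu · [v(-1.65) + v(-0.95) + v(-0.25) + v(0.45) + v(1.15)].
Sum = -11.97.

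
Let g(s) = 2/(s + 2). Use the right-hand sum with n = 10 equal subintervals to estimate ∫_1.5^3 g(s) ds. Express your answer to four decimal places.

0.7006

Δs = (3 − 1.5)/10 = 0.15.
Right endpoints: 1.65, 1.8, 1.95, 2.1, 2.25, 2.4, 2.55, 2.7, 2.85, 3.
g(1.65) = 40/73, g(1.8) = 10/19, g(1.95) = 40/79, g(2.1) = 20/41, g(2.25) = 8/17, g(2.4) = 5/11, g(2.55) = 40/91, g(2.7) = 20/47, g(2.85) = 40/97, g(3) = 0.4.
Sum = Δs · [g(1.65) + g(1.8) + g(1.95) + ...].
Sum ≈ 0.7006.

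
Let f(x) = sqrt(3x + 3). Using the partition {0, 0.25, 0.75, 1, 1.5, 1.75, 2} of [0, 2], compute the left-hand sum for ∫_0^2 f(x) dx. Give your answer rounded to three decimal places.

4.602

Subinterval widths: 0.25, 0.5, 0.25, 0.5, 0.25, 0.25.
Left endpoints: 0, 0.25, 0.75, 1, 1.5, 1.75.
f(0) ≈ 1.732, f(0.25) ≈ 1.936, f(0.75) ≈ 2.291, f(1) ≈ 2.449, f(1.5) ≈ 2.739, f(1.75) ≈ 2.872.
Sum = Σ Δx_i · f(x_i).
Sum ≈ 4.602.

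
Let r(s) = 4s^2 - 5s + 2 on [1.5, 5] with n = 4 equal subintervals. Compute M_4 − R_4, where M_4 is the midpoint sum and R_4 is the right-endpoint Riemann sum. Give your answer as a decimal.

-34.8359375

M_4 = 111.3984375.
R_4 = 146.234375.
M_4 − R_4 = -34.8359375.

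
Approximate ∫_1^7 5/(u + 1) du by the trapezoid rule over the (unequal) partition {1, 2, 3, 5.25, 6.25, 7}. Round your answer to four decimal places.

Subinterval widths: 1, 1, 2.25, 1, 0.75.
f(1) = 2.5, f(2) = 5/3, f(3) = 1.25, f(5.25) = 0.8, f(6.25) = 20/29, f(7) = 0.625.
On each subinterval the trapezoid contributes (Δu_i/2)·[f(u_{i-1}) + f(u_i)].
Sum ≈ 7.0857.

7.0857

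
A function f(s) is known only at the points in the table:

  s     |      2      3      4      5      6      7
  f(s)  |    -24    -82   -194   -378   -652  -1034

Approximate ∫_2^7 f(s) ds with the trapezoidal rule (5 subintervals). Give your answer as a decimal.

Δs = 1.
T_5 = (1/2)·[(-24) + 2·(-82) + 2·(-194) + 2·(-378) + 2·(-652) + (-1034)] = -1835.

-1835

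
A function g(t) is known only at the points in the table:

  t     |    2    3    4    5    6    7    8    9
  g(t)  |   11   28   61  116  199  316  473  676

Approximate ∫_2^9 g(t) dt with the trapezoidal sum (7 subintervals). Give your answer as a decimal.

1536.5

Δt = 1.
T_7 = (1/2)·[11 + 2·28 + 2·61 + 2·116 + 2·199 + 2·316 + 2·473 + 676] = 1536.5.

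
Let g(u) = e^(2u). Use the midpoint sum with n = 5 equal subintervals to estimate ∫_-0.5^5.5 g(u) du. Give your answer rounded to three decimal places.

Δu = (5.5 − (-0.5))/5 = 1.2.
Midpoints: 0.1, 1.3, 2.5, 3.7, 4.9.
g(0.1) ≈ 1.221, g(1.3) ≈ 13.464, g(2.5) ≈ 148.413, g(3.7) ≈ 1635.984, g(4.9) ≈ 18033.745.
Sum = Δu · [g(0.1) + g(1.3) + g(2.5) + g(3.7) + g(4.9)].
Sum ≈ 23799.393.

23799.393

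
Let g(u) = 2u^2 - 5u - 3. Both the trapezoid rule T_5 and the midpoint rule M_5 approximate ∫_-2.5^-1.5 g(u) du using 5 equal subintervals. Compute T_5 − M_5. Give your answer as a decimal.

T_5 = 15.18.
M_5 = 15.16.
T_5 − M_5 = 0.02.

0.02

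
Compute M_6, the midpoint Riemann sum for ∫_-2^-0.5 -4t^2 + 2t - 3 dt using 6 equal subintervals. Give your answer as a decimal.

-18.71875

Δt = (-0.5 − (-2))/6 = 0.25.
Midpoints: -1.875, -1.625, -1.375, -1.125, -0.875, -0.625.
f(-1.875) = -20.8125, f(-1.625) = -16.8125, f(-1.375) = -13.3125, f(-1.125) = -10.3125, f(-0.875) = -7.8125, f(-0.625) = -5.8125.
Sum = Δt · [f(-1.875) + f(-1.625) + f(-1.375) + ...].
Sum = -18.71875.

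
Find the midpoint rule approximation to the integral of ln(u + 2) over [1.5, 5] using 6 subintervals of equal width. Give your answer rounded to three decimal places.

Δu = (5 − 1.5)/6 = 7/12.
Midpoints: 43/24, 2.375, 71/24, 85/24, 4.125, 113/24.
f(43/24) ≈ 1.333, f(2.375) ≈ 1.476, f(71/24) ≈ 1.601, f(85/24) ≈ 1.712, f(4.125) ≈ 1.812, f(113/24) ≈ 1.903.
Sum = Δu · [f(43/24) + f(2.375) + f(71/24) + ...].
Sum ≈ 5.739.

5.739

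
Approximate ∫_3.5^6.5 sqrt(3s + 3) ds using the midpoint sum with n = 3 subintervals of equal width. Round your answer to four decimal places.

12.6982

Δs = (6.5 − 3.5)/3 = 1.
Midpoints: 4, 5, 6.
f(4) ≈ 3.8730, f(5) ≈ 4.2426, f(6) ≈ 4.5826.
Sum = Δs · [f(4) + f(5) + f(6)].
Sum ≈ 12.6982.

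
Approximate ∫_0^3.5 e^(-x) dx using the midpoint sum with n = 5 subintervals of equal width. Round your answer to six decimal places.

0.950282

Δx = (3.5 − 0)/5 = 0.7.
Midpoints: 0.35, 1.05, 1.75, 2.45, 3.15.
f(0.35) ≈ 0.704688, f(1.05) ≈ 0.349938, f(1.75) ≈ 0.173774, f(2.45) ≈ 0.086294, f(3.15) ≈ 0.042852.
Sum = Δx · [f(0.35) + f(1.05) + f(1.75) + f(2.45) + f(3.15)].
Sum ≈ 0.950282.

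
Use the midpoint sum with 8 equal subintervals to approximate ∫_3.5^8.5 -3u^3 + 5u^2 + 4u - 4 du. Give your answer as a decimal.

Δu = (8.5 − 3.5)/8 = 0.625.
Midpoints: 3.8125, 4.4375, 5.0625, 5.6875, 6.3125, 6.9375, 7.5625, 8.1875.
f(3.8125) = -337183/4096, f(4.4375) = -614133/4096, f(5.0625) = -1002883/4096, f(5.6875) = -1521433/4096, f(6.3125) = -2187783/4096, f(6.9375) = -3019933/4096, f(7.5625) = -4035883/4096, f(8.1875) = -5253633/4096.
Sum = Δu · [f(3.8125) + f(4.4375) + f(5.0625) + ...].
Sum = -2742.44140625.

-2742.44140625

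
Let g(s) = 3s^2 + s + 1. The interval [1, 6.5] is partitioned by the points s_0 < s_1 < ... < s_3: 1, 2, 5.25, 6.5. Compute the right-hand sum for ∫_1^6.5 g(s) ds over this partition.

471.859375

Subinterval widths: 1, 3.25, 1.25.
Right endpoints: 2, 5.25, 6.5.
g(2) = 15, g(5.25) = 88.9375, g(6.5) = 134.25.
Sum = Σ Δs_i · g(s_i).
Sum = 471.859375.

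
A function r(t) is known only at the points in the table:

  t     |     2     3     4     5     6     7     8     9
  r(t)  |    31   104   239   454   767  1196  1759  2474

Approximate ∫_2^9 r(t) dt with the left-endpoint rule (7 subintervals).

Δt = 1.
Sum = 1·[31 + 104 + 239 + 454 + 767 + 1196 + 1759] = 4550.

4550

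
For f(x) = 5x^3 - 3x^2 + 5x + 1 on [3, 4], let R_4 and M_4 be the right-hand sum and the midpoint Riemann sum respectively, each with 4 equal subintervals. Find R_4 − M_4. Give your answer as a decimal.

21.8984375

R_4 = 221.890625.
M_4 = 199.9921875.
R_4 − M_4 = 21.8984375.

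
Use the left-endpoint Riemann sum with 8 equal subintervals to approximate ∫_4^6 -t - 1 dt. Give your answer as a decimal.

-11.75

Δt = (6 − 4)/8 = 0.25.
Left endpoints: 4, 4.25, 4.5, 4.75, 5, 5.25, 5.5, 5.75.
f(4) = -5, f(4.25) = -5.25, f(4.5) = -5.5, f(4.75) = -5.75, f(5) = -6, f(5.25) = -6.25, f(5.5) = -6.5, f(5.75) = -6.75.
Sum = Δt · [f(4) + f(4.25) + f(4.5) + ...].
Sum = -11.75.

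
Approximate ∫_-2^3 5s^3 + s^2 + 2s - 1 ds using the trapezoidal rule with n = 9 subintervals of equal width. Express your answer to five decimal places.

Δs = (3 − (-2))/9 = 5/9.
f(-2) = -41, f(-13/9) = -12299/729, f(-8/9) = -4009/729, f(-1/3) = -47/27, f(2/9) = -329/729, f(7/9) = 2561/729, f(4/3) = 413/27, f(17/9) = 29191/729, f(22/9) = 60431/729, f(3) = 149.
T_9 = (Δs/2)·[f(s_0) + 2f(s_1) + ... + 2f(s_{8}) + f(s_9)].
Sum ≈ 95.10288.

95.10288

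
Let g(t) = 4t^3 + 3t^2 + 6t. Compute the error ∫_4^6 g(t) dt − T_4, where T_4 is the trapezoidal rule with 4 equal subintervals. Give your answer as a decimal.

-5.25

Exact integral: ∫_4^6 g(t) dt = 1252.
T_4 = 1257.25.
Error = 1252 − 1257.25 = -5.25.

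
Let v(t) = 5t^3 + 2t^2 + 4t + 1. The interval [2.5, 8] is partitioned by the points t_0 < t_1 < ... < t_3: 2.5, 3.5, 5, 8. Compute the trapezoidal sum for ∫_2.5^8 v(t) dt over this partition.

Subinterval widths: 1, 1.5, 3.
v(2.5) = 101.625, v(3.5) = 253.875, v(5) = 696, v(8) = 2721.
On each subinterval the trapezoid contributes (Δt_i/2)·[v(t_{i-1}) + v(t_i)].
Sum = 6015.65625.

6015.65625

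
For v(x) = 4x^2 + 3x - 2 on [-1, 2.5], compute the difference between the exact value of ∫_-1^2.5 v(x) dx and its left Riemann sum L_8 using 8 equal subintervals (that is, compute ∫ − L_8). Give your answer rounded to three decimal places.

6.444

Exact integral: ∫_-1^2.5 v(x) dx ≈ 23.04167.
L_8 = 16.59765625.
Error ≈ 23.04167 − 16.59765625 ≈ 6.444.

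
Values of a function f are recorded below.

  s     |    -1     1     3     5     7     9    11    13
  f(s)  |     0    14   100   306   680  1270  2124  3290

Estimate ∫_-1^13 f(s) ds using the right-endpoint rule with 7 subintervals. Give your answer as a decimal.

Δs = 2.
Sum = 2·[14 + 100 + 306 + 680 + 1270 + 2124 + 3290] = 15568.

15568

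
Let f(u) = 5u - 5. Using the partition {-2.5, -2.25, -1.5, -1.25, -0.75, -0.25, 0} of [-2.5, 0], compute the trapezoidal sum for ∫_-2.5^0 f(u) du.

-28.125

Subinterval widths: 0.25, 0.75, 0.25, 0.5, 0.5, 0.25.
f(-2.5) = -17.5, f(-2.25) = -16.25, f(-1.5) = -12.5, f(-1.25) = -11.25, f(-0.75) = -8.75, f(-0.25) = -6.25, f(0) = -5.
On each subinterval the trapezoid contributes (Δu_i/2)·[f(u_{i-1}) + f(u_i)].
Sum = -28.125.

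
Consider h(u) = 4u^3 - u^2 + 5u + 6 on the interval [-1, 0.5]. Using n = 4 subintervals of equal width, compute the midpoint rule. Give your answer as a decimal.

Δu = (0.5 − (-1))/4 = 0.375.
Midpoints: -0.8125, -0.4375, -0.0625, 0.3125.
h(-0.8125) = -889/1024, h(-0.4375) = 3365/1024, h(-0.0625) = 5819/1024, h(0.3125) = 7769/1024.
Sum = Δu · [h(-0.8125) + h(-0.4375) + h(-0.0625) + h(0.3125)].
Sum = 5.8828125.

5.8828125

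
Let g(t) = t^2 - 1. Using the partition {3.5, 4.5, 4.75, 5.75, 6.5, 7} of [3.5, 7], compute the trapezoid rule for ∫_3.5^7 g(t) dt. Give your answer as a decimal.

96.96875

Subinterval widths: 1, 0.25, 1, 0.75, 0.5.
g(3.5) = 11.25, g(4.5) = 19.25, g(4.75) = 21.5625, g(5.75) = 32.0625, g(6.5) = 41.25, g(7) = 48.
On each subinterval the trapezoid contributes (Δt_i/2)·[g(t_{i-1}) + g(t_i)].
Sum = 96.96875.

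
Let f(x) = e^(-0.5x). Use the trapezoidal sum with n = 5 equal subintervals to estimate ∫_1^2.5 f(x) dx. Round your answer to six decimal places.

0.641251

Δx = (2.5 − 1)/5 = 0.3.
f(1) ≈ 0.606531, f(1.3) ≈ 0.522046, f(1.6) ≈ 0.449329, f(1.9) ≈ 0.386741, f(2.2) ≈ 0.332871, f(2.5) ≈ 0.286505.
T_5 = (Δx/2)·[f(x_0) + 2f(x_1) + ... + 2f(x_{4}) + f(x_5)].
Sum ≈ 0.641251.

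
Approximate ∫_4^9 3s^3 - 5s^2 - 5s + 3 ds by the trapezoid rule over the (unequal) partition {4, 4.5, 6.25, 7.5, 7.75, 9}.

3553.94140625

Subinterval widths: 0.5, 1.75, 1.25, 0.25, 1.25.
f(4) = 95, f(4.5) = 152.625, f(6.25) = 508.859375, f(7.5) = 949.875, f(7.75) = 1060.390625, f(9) = 1740.
On each subinterval the trapezoid contributes (Δs_i/2)·[f(s_{i-1}) + f(s_i)].
Sum = 3553.94140625.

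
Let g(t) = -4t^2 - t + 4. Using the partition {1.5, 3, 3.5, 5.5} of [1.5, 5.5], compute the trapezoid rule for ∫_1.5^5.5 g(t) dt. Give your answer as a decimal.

-223

Subinterval widths: 1.5, 0.5, 2.
g(1.5) = -6.5, g(3) = -35, g(3.5) = -48.5, g(5.5) = -122.5.
On each subinterval the trapezoid contributes (Δt_i/2)·[g(t_{i-1}) + g(t_i)].
Sum = -223.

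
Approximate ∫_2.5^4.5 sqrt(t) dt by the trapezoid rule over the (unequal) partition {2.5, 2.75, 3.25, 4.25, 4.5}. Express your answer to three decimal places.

Subinterval widths: 0.25, 0.5, 1, 0.25.
f(2.5) ≈ 1.581, f(2.75) ≈ 1.658, f(3.25) ≈ 1.803, f(4.25) ≈ 2.062, f(4.5) ≈ 2.121.
On each subinterval the trapezoid contributes (Δt_i/2)·[f(t_{i-1}) + f(t_i)].
Sum ≈ 3.725.

3.725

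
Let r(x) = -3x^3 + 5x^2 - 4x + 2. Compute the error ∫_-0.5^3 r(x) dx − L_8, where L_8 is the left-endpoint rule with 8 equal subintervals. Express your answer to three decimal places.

Exact integral: ∫_-0.5^3 r(x) dx ≈ -25.99479.
L_8 ≈ -15.39966.
Error ≈ -25.99479 − (-15.39966) ≈ -10.595.

-10.595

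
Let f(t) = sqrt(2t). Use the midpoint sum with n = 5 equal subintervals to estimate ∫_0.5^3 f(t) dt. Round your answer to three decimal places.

Δt = (3 − 0.5)/5 = 0.5.
Midpoints: 0.75, 1.25, 1.75, 2.25, 2.75.
f(0.75) ≈ 1.225, f(1.25) ≈ 1.581, f(1.75) ≈ 1.871, f(2.25) ≈ 2.121, f(2.75) ≈ 2.345.
Sum = Δt · [f(0.75) + f(1.25) + f(1.75) + f(2.25) + f(2.75)].
Sum ≈ 4.572.

4.572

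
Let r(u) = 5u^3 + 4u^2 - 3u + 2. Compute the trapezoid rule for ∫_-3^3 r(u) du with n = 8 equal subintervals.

Δu = (3 − (-3))/8 = 0.75.
r(-3) = -88, r(-2.25) = -27.953125, r(-1.5) = -1.375, r(-0.75) = 4.390625, r(0) = 2, r(0.75) = 4.109375, r(1.5) = 23.375, r(2.25) = 72.453125, r(3) = 164.
T_8 = (Δu/2)·[r(u_0) + 2r(u_1) + ... + 2r(u_{7}) + r(u_8)].
Sum = 86.25.

86.25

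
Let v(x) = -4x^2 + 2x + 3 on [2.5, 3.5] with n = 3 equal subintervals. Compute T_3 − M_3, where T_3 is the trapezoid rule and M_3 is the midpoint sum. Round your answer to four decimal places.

T_3 ≈ -27.407407.
M_3 ≈ -27.296296.
T_3 − M_3 ≈ -0.1111.

-0.1111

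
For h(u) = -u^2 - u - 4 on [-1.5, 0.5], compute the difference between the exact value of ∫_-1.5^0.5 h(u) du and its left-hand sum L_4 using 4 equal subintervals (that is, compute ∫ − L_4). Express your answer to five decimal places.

0.08333

Exact integral: ∫_-1.5^0.5 h(u) du ≈ -8.1666667.
L_4 = -8.25.
Error ≈ -8.1666667 − (-8.25) ≈ 0.08333.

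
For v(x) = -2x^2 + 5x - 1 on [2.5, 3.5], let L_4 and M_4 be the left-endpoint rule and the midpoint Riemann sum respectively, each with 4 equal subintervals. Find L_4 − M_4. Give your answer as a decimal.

0.84375

L_4 = -3.3125.
M_4 = -4.15625.
L_4 − M_4 = 0.84375.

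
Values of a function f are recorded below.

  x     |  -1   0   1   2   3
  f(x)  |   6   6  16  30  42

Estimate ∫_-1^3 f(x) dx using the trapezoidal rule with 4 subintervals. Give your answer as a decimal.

76

Δx = 1.
T_4 = (1/2)·[6 + 2·6 + 2·16 + 2·30 + 42] = 76.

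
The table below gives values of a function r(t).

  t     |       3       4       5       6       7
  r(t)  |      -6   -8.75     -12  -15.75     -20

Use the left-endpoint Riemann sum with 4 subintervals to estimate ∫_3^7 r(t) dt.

Δt = 1.
Sum = 1·[(-6) + (-8.75) + (-12) + (-15.75)] = -42.5.

-42.5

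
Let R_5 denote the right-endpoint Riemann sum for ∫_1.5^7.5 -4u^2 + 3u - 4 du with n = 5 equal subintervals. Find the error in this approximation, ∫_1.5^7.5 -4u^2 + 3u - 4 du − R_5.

124.56

Exact integral: ∫_1.5^7.5 f(u) du = -501.
R_5 = -625.56.
Error = -501 − (-625.56) = 124.56.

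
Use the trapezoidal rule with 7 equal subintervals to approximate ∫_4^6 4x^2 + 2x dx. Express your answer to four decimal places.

Δx = (6 − 4)/7 = 2/7.
f(4) = 72, f(30/7) = 4020/49, f(32/7) = 4544/49, f(34/7) = 5100/49, f(36/7) = 5688/49, f(38/7) = 6308/49, f(40/7) = 6960/49, f(6) = 156.
T_7 = (Δx/2)·[f(x_0) + 2f(x_1) + ... + 2f(x_{6}) + f(x_7)].
Sum ≈ 222.7755.

222.7755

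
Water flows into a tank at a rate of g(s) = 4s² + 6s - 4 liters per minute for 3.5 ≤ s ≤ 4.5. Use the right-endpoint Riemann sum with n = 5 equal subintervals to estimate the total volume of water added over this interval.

88.16

Δs = (4.5 − 3.5)/5 = 0.2.
Right endpoints: 3.7, 3.9, 4.1, 4.3, 4.5.
g(3.7) = 72.96, g(3.9) = 80.24, g(4.1) = 87.84, g(4.3) = 95.76, g(4.5) = 104.
Sum = Δs · [g(3.7) + g(3.9) + g(4.1) + g(4.3) + g(4.5)].
Sum = 88.16.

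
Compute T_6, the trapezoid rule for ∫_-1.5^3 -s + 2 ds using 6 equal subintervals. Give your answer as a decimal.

5.625

Δs = (3 − (-1.5))/6 = 0.75.
f(-1.5) = 3.5, f(-0.75) = 2.75, f(0) = 2, f(0.75) = 1.25, f(1.5) = 0.5, f(2.25) = -0.25, f(3) = -1.
T_6 = (Δs/2)·[f(s_0) + 2f(s_1) + ... + 2f(s_{5}) + f(s_6)].
Sum = 5.625.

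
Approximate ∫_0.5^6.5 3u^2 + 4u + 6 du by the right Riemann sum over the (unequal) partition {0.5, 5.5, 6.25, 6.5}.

744.578125

Subinterval widths: 5, 0.75, 0.25.
Right endpoints: 5.5, 6.25, 6.5.
f(5.5) = 118.75, f(6.25) = 148.1875, f(6.5) = 158.75.
Sum = Σ Δu_i · f(u_i).
Sum = 744.578125.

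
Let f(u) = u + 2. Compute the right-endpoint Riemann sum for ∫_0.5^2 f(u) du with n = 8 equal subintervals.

Δu = (2 − 0.5)/8 = 0.1875.
Right endpoints: 0.6875, 0.875, 1.0625, 1.25, 1.4375, 1.625, 1.8125, 2.
f(0.6875) = 2.6875, f(0.875) = 2.875, f(1.0625) = 3.0625, f(1.25) = 3.25, f(1.4375) = 3.4375, f(1.625) = 3.625, f(1.8125) = 3.8125, f(2) = 4.
Sum = Δu · [f(0.6875) + f(0.875) + f(1.0625) + ...].
Sum = 5.015625.

5.015625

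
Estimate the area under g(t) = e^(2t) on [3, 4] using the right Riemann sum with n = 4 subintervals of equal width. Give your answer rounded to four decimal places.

1637.6938

Δt = (4 − 3)/4 = 0.25.
Right endpoints: 3.25, 3.5, 3.75, 4.
g(3.25) ≈ 665.1416, g(3.5) ≈ 1096.6332, g(3.75) ≈ 1808.0424, g(4) ≈ 2980.9580.
Sum = Δt · [g(3.25) + g(3.5) + g(3.75) + g(4)].
Sum ≈ 1637.6938.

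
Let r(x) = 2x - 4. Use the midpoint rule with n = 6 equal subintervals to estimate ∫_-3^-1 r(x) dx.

-16

Δx = (-1 − (-3))/6 = 1/3.
Midpoints: -17/6, -2.5, -13/6, -11/6, -1.5, -7/6.
r(-17/6) = -29/3, r(-2.5) = -9, r(-13/6) = -25/3, r(-11/6) = -23/3, r(-1.5) = -7, r(-7/6) = -19/3.
Sum = Δx · [r(-17/6) + r(-2.5) + r(-13/6) + ...].
Sum = -16.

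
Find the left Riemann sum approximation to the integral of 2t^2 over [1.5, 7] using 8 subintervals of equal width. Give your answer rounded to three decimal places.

Δt = (7 − 1.5)/8 = 0.6875.
Left endpoints: 1.5, 2.1875, 2.875, 3.5625, 4.25, 4.9375, 5.625, 6.3125.
f(1.5) = 4.5, f(2.1875) = 9.5703125, f(2.875) = 16.53125, f(3.5625) = 25.3828125, f(4.25) = 36.125, f(4.9375) = 48.7578125, f(5.625) = 63.28125, f(6.3125) = 79.6953125.
Sum = Δt · [f(1.5) + f(2.1875) + f(2.875) + ...].
Sum ≈ 195.143.

195.143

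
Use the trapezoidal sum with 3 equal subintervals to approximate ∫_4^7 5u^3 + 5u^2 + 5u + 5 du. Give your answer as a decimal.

Δu = (7 − 4)/3 = 1.
f(4) = 425, f(5) = 780, f(6) = 1295, f(7) = 2000.
T_3 = (Δu/2)·[f(u_0) + 2f(u_1) + 2f(u_2) + f(u_3)].
Sum = 3287.5.

3287.5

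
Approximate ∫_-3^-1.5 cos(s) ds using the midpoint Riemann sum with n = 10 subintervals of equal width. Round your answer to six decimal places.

-0.857178

Δs = (-1.5 − (-3))/10 = 0.15.
Midpoints: -2.925, -2.775, -2.625, -2.475, -2.325, -2.175, -2.025, -1.875, -1.725, -1.575.
f(-2.925) ≈ -0.976635, f(-2.775) ≈ -0.933554, f(-2.625) ≈ -0.869507, f(-2.475) ≈ -0.785933, f(-2.325) ≈ -0.684709, f(-2.175) ≈ -0.568107, f(-2.025) ≈ -0.438747, f(-1.875) ≈ -0.299534, f(-1.725) ≈ -0.153593, f(-1.575) ≈ -0.004204.
Sum = Δs · [f(-2.925) + f(-2.775) + f(-2.625) + ...].
Sum ≈ -0.857178.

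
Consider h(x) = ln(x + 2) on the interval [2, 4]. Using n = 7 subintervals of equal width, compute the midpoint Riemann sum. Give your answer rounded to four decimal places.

3.2057

Δx = (4 − 2)/7 = 2/7.
Midpoints: 15/7, 17/7, 19/7, 3, 23/7, 25/7, 27/7.
h(15/7) ≈ 1.4214, h(17/7) ≈ 1.4881, h(19/7) ≈ 1.5506, h(3) ≈ 1.6094, h(23/7) ≈ 1.6650, h(25/7) ≈ 1.7177, h(27/7) ≈ 1.7677.
Sum = Δx · [h(15/7) + h(17/7) + h(19/7) + ...].
Sum ≈ 3.2057.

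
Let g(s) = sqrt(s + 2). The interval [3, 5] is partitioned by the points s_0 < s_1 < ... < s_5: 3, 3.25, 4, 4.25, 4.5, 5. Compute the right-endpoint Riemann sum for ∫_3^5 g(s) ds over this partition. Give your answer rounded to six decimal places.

4.995192

Subinterval widths: 0.25, 0.75, 0.25, 0.25, 0.5.
Right endpoints: 3.25, 4, 4.25, 4.5, 5.
g(3.25) ≈ 2.291288, g(4) ≈ 2.449490, g(4.25) ≈ 2.500000, g(4.5) ≈ 2.549510, g(5) ≈ 2.645751.
Sum = Σ Δs_i · g(s_i).
Sum ≈ 4.995192.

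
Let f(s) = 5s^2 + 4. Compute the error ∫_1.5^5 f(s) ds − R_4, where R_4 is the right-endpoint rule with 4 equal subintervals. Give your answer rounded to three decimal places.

Exact integral: ∫_1.5^5 f(s) ds ≈ 216.70833.
R_4 = 268.70703125.
Error ≈ 216.70833 − 268.70703125 ≈ -51.999.

-51.999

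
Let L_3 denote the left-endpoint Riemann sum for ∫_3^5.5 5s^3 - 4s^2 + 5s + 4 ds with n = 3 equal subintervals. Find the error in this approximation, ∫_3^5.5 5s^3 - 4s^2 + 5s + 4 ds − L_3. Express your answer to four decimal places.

242.8675

Exact integral: ∫_3^5.5 f(s) ds ≈ 919.869792.
L_3 ≈ 677.002315.
Error ≈ 919.869792 − 677.002315 ≈ 242.8675.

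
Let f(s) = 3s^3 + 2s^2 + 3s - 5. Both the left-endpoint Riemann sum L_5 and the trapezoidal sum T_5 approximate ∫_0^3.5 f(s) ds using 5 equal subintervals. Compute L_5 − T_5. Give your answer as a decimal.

-57.26875

L_5 = 89.81.
T_5 = 147.07875.
L_5 − T_5 = -57.26875.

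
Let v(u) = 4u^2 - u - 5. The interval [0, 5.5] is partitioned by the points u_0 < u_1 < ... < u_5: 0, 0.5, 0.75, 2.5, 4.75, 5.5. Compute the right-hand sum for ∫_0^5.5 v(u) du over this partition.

Subinterval widths: 0.5, 0.25, 1.75, 2.25, 0.75.
Right endpoints: 0.5, 0.75, 2.5, 4.75, 5.5.
v(0.5) = -4.5, v(0.75) = -3.5, v(2.5) = 17.5, v(4.75) = 80.5, v(5.5) = 110.5.
Sum = Σ Δu_i · v(u_i).
Sum = 291.5.

291.5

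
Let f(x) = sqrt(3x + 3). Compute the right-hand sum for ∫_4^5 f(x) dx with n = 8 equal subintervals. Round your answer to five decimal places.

4.08368

Δx = (5 − 4)/8 = 0.125.
Right endpoints: 4.125, 4.25, 4.375, 4.5, 4.625, 4.75, 4.875, 5.
f(4.125) ≈ 3.92110, f(4.25) ≈ 3.96863, f(4.375) ≈ 4.01559, f(4.5) ≈ 4.06202, f(4.625) ≈ 4.10792, f(4.75) ≈ 4.15331, f(4.875) ≈ 4.19821, f(5) ≈ 4.24264.
Sum = Δx · [f(4.125) + f(4.25) + f(4.375) + ...].
Sum ≈ 4.08368.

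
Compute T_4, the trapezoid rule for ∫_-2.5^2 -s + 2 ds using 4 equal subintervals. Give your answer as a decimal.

10.125

Δs = (2 − (-2.5))/4 = 1.125.
f(-2.5) = 4.5, f(-1.375) = 3.375, f(-0.25) = 2.25, f(0.875) = 1.125, f(2) = 0.
T_4 = (Δs/2)·[f(s_0) + 2f(s_1) + 2f(s_2) + 2f(s_3) + f(s_4)].
Sum = 10.125.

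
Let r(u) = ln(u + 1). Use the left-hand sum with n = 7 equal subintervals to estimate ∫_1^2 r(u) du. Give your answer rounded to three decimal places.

Δu = (2 − 1)/7 = 1/7.
Left endpoints: 1, 8/7, 9/7, 10/7, 11/7, 12/7, 13/7.
r(1) ≈ 0.693, r(8/7) ≈ 0.762, r(9/7) ≈ 0.827, r(10/7) ≈ 0.887, r(11/7) ≈ 0.944, r(12/7) ≈ 0.999, r(13/7) ≈ 1.050.
Sum = Δu · [r(1) + r(8/7) + r(9/7) + ...].
Sum ≈ 0.880.

0.880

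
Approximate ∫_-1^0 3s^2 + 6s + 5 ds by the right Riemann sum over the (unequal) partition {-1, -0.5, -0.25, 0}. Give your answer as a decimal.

3.546875

Subinterval widths: 0.5, 0.25, 0.25.
Right endpoints: -0.5, -0.25, 0.
f(-0.5) = 2.75, f(-0.25) = 3.6875, f(0) = 5.
Sum = Σ Δs_i · f(s_i).
Sum = 3.546875.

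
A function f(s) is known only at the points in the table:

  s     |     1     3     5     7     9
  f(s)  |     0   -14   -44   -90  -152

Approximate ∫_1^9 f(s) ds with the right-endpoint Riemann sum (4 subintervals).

Δs = 2.
Sum = 2·[(-14) + (-44) + (-90) + (-152)] = -600.

-600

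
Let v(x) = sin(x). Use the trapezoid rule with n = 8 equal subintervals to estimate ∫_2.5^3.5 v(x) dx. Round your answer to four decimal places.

Δx = (3.5 − 2.5)/8 = 0.125.
v(2.5) ≈ 0.5985, v(2.625) ≈ 0.4939, v(2.75) ≈ 0.3817, v(2.875) ≈ 0.2634, v(3) ≈ 0.1411, v(3.125) ≈ 0.0166, v(3.25) ≈ -0.1082, v(3.375) ≈ -0.2313, v(3.5) ≈ -0.3508.
T_8 = (Δx/2)·[v(x_0) + 2v(x_1) + ... + 2v(x_{7}) + v(x_8)].
Sum ≈ 0.1351.

0.1351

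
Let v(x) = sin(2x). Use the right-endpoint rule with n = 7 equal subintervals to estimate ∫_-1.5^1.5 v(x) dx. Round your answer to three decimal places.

Δx = (1.5 − (-1.5))/7 = 3/7.
Right endpoints: -15/14, -9/14, -3/14, 3/14, 9/14, 15/14, 1.5.
v(-15/14) ≈ -0.841, v(-9/14) ≈ -0.960, v(-3/14) ≈ -0.416, v(3/14) ≈ 0.416, v(9/14) ≈ 0.960, v(15/14) ≈ 0.841, v(1.5) ≈ 0.141.
Sum = Δx · [v(-15/14) + v(-9/14) + v(-3/14) + ...].
Sum ≈ 0.060.

0.060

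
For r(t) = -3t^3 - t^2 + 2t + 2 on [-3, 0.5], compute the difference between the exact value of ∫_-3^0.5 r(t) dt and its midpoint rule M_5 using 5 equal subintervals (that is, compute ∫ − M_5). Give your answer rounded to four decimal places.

1.4649

Exact integral: ∫_-3^0.5 r(t) dt ≈ 49.911458.
M_5 = 48.4465625.
Error ≈ 49.911458 − 48.4465625 ≈ 1.4649.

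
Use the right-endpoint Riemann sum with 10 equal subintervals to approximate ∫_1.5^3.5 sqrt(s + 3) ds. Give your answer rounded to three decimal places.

Δs = (3.5 − 1.5)/10 = 0.2.
Right endpoints: 1.7, 1.9, 2.1, 2.3, 2.5, 2.7, 2.9, 3.1, 3.3, 3.5.
f(1.7) ≈ 2.168, f(1.9) ≈ 2.214, f(2.1) ≈ 2.258, f(2.3) ≈ 2.302, f(2.5) ≈ 2.345, f(2.7) ≈ 2.387, f(2.9) ≈ 2.429, f(3.1) ≈ 2.470, f(3.3) ≈ 2.510, f(3.5) ≈ 2.550.
Sum = Δs · [f(1.7) + f(1.9) + f(2.1) + ...].
Sum ≈ 4.727.

4.727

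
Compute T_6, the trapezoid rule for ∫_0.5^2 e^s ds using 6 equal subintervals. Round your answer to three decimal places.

Δs = (2 − 0.5)/6 = 0.25.
f(0.5) ≈ 1.649, f(0.75) ≈ 2.117, f(1) ≈ 2.718, f(1.25) ≈ 3.490, f(1.5) ≈ 4.482, f(1.75) ≈ 5.755, f(2) ≈ 7.389.
T_6 = (Δs/2)·[f(s_0) + 2f(s_1) + ... + 2f(s_{5}) + f(s_6)].
Sum ≈ 5.770.

5.770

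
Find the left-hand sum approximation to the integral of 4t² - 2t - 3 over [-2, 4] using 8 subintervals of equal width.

54.75

Δt = (4 − (-2))/8 = 0.75.
Left endpoints: -2, -1.25, -0.5, 0.25, 1, 1.75, 2.5, 3.25.
f(-2) = 17, f(-1.25) = 5.75, f(-0.5) = -1, f(0.25) = -3.25, f(1) = -1, f(1.75) = 5.75, f(2.5) = 17, f(3.25) = 32.75.
Sum = Δt · [f(-2) + f(-1.25) + f(-0.5) + ...].
Sum = 54.75.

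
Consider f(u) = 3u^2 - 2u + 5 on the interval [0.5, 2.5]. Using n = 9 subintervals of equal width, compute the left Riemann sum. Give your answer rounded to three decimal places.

17.994

Δu = (2.5 − 0.5)/9 = 2/9.
Left endpoints: 0.5, 13/18, 17/18, 7/6, 25/18, 29/18, 11/6, 37/18, 41/18.
f(0.5) = 4.75, f(13/18) = 553/108, f(17/18) = 625/108, f(7/6) = 6.75, f(25/18) = 865/108, f(29/18) = 1033/108, f(11/6) = 137/12, f(37/18) = 1465/108, f(41/18) = 1729/108.
Sum = Δu · [f(0.5) + f(13/18) + f(17/18) + ...].
Sum ≈ 17.994.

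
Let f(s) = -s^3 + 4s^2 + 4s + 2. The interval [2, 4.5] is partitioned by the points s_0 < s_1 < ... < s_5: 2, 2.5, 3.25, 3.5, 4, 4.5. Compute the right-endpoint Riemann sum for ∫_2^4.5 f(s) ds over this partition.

Subinterval widths: 0.5, 0.75, 0.25, 0.5, 0.5.
Right endpoints: 2.5, 3.25, 3.5, 4, 4.5.
f(2.5) = 21.375, f(3.25) = 22.921875, f(3.5) = 22.125, f(4) = 18, f(4.5) = 9.875.
Sum = Σ Δs_i · f(s_i).
Sum = 47.34765625.

47.34765625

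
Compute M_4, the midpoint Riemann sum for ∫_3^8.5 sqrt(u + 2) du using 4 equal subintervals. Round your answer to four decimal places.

15.2345

Δu = (8.5 − 3)/4 = 1.375.
Midpoints: 3.6875, 5.0625, 6.4375, 7.8125.
f(3.6875) ≈ 2.3848, f(5.0625) ≈ 2.6575, f(6.4375) ≈ 2.9047, f(7.8125) ≈ 3.1325.
Sum = Δu · [f(3.6875) + f(5.0625) + f(6.4375) + f(7.8125)].
Sum ≈ 15.2345.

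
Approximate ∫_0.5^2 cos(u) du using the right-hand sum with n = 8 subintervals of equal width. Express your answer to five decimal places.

0.30732

Δu = (2 − 0.5)/8 = 0.1875.
Right endpoints: 0.6875, 0.875, 1.0625, 1.25, 1.4375, 1.625, 1.8125, 2.
f(0.6875) ≈ 0.77283, f(0.875) ≈ 0.64100, f(1.0625) ≈ 0.48669, f(1.25) ≈ 0.31532, f(1.4375) ≈ 0.13290, f(1.625) ≈ -0.05418, f(1.8125) ≈ -0.23936, f(2) ≈ -0.41615.
Sum = Δu · [f(0.6875) + f(0.875) + f(1.0625) + ...].
Sum ≈ 0.30732.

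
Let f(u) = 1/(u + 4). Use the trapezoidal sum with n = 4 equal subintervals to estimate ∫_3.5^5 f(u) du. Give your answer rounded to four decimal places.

0.1824

Δu = (5 − 3.5)/4 = 0.375.
f(3.5) = 2/15, f(3.875) = 8/63, f(4.25) = 4/33, f(4.625) = 8/69, f(5) = 1/9.
T_4 = (Δu/2)·[f(u_0) + 2f(u_1) + 2f(u_2) + 2f(u_3) + f(u_4)].
Sum ≈ 0.1824.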